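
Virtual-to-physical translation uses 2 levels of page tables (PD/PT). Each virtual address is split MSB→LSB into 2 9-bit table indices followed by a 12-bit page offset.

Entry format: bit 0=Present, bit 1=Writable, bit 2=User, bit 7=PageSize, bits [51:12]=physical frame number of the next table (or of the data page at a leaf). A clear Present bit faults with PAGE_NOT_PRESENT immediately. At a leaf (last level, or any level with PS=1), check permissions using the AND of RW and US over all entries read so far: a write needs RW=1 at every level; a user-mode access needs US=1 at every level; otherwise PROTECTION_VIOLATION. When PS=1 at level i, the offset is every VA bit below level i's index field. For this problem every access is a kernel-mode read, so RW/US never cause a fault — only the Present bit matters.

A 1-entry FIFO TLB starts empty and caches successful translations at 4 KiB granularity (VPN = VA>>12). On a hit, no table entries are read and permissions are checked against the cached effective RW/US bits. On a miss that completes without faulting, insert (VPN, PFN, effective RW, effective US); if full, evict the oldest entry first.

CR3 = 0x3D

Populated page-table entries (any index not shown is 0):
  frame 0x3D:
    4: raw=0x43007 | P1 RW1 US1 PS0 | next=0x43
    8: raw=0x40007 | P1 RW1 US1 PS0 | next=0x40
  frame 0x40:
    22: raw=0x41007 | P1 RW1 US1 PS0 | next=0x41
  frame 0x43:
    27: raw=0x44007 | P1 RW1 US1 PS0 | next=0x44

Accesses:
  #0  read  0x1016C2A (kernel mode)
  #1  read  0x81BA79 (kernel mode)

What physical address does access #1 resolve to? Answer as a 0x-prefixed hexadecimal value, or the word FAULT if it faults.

Trace:
#0 VA=0x1016C2A (r,kernel):
  L0: frame=0x3D idx=8 entry=0x40007 [P=1 RW=1 US=1 PS=0]
  L1: frame=0x40 idx=22 entry=0x41007 [P=1 RW=1 US=1 PS=0]
  ✓ 0x41C2A  — 2 lookups
#1 VA=0x81BA79 (r,kernel):
  L0: frame=0x3D idx=4 entry=0x43007 [P=1 RW=1 US=1 PS=0]
  L1: frame=0x43 idx=27 entry=0x44007 [P=1 RW=1 US=1 PS=0]
  ✓ 0x44A79  — 2 lookups

Access #1 PA: 0x44A79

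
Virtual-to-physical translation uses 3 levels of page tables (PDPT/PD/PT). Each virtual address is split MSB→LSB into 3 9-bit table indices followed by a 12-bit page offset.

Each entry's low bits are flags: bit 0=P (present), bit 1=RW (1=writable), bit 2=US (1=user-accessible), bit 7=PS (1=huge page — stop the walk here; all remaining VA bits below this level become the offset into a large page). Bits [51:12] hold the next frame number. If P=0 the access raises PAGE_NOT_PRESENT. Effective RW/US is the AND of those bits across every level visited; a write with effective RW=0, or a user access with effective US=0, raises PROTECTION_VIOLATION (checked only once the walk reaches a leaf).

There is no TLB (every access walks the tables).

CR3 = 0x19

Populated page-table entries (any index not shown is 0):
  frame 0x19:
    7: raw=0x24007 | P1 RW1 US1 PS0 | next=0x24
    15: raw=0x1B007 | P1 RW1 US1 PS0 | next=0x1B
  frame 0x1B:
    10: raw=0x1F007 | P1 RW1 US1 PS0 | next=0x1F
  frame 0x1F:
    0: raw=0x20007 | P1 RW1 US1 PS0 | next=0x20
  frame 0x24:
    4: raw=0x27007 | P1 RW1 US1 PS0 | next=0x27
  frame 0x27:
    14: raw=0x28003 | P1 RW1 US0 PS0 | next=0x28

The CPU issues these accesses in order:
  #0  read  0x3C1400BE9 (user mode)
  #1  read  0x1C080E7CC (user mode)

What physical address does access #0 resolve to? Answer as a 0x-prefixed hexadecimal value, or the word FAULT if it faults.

Walk each access:
#0 VA=0x3C1400BE9 (r,user):
  L0: frame=0x19 idx=15 entry=0x1B007 [P=1 RW=1 US=1 PS=0]
  L1: frame=0x1B idx=10 entry=0x1F007 [P=1 RW=1 US=1 PS=0]
  L2: frame=0x1F idx=0 entry=0x20007 [P=1 RW=1 US=1 PS=0]
  ✓ 0x20BE9  — 3 lookups
#1 VA=0x1C080E7CC (r,user):
  L0: frame=0x19 idx=7 entry=0x24007 [P=1 RW=1 US=1 PS=0]
  L1: frame=0x24 idx=4 entry=0x27007 [P=1 RW=1 US=1 PS=0]
  L2: frame=0x27 idx=14 entry=0x28003 [P=1 RW=1 US=0 PS=0]
  ✗ PROTECTION_VIOLATION  [3 reads]

Access #0 PA: 0x20BE9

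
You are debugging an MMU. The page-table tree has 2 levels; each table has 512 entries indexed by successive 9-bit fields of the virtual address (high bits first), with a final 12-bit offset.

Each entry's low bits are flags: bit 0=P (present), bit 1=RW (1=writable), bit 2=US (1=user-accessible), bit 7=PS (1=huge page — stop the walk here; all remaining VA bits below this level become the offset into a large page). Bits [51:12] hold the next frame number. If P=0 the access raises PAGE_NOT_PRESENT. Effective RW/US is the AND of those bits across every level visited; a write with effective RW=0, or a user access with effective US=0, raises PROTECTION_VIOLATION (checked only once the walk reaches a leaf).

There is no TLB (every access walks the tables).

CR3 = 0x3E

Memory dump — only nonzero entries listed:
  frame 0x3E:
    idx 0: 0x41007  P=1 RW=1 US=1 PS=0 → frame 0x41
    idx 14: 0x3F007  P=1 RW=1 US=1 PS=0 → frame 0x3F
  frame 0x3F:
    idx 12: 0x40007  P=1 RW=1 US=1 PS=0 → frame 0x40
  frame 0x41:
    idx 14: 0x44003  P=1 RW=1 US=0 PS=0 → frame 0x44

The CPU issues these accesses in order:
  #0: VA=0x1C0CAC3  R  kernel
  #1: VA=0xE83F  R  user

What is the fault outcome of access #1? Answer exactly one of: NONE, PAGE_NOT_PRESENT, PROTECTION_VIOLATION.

Trace:
#0 VA=0x1C0CAC3 (r,kernel):
  [0] read 0x3E idx=14: raw=0x3F007 flags P=1 W=1 U=1 S=0
  [1] read 0x3F idx=12: raw=0x40007 flags P=1 W=1 U=1 S=0
  ⇒ phys 0x40AC3  [2 reads]
#1 VA=0xE83F (r,user):
  [0] read 0x3E idx=0: raw=0x41007 flags P=1 W=1 U=1 S=0
  [1] read 0x41 idx=14: raw=0x44003 flags P=1 W=1 U=0 S=0
  ⇒ fault: PROTECTION_VIOLATION  — 2 lookups

Access #1 fault: PROTECTION_VIOLATION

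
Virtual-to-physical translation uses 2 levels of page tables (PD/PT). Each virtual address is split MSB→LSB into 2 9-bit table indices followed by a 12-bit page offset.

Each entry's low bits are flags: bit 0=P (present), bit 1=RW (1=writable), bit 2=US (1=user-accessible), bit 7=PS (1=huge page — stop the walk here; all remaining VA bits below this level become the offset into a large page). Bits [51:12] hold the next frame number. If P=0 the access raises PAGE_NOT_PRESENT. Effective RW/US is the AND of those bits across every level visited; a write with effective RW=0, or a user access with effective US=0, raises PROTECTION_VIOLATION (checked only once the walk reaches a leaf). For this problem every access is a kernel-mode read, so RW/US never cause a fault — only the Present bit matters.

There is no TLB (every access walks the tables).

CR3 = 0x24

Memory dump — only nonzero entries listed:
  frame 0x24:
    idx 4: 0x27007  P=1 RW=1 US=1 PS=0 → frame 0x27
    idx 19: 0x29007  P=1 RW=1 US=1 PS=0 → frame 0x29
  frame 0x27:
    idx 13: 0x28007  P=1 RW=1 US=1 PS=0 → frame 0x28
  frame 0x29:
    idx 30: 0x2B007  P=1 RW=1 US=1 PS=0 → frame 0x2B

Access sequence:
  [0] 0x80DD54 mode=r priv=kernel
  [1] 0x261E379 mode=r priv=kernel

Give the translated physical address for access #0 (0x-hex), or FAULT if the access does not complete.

Walk each access:
#0 VA=0x80DD54 (r,kernel):
  L0: frame=0x24 idx=4 entry=0x27007 [P=1 RW=1 US=1 PS=0]
  L1: frame=0x27 idx=13 entry=0x28007 [P=1 RW=1 US=1 PS=0]
  ⇒ phys 0x28D54  [2 reads]
#1 VA=0x261E379 (r,kernel):
  L0: frame=0x24 idx=19 entry=0x29007 [P=1 RW=1 US=1 PS=0]
  L1: frame=0x29 idx=30 entry=0x2B007 [P=1 RW=1 US=1 PS=0]
  ⇒ phys 0x2B379  [2 reads]

Access #0 PA: 0x28D54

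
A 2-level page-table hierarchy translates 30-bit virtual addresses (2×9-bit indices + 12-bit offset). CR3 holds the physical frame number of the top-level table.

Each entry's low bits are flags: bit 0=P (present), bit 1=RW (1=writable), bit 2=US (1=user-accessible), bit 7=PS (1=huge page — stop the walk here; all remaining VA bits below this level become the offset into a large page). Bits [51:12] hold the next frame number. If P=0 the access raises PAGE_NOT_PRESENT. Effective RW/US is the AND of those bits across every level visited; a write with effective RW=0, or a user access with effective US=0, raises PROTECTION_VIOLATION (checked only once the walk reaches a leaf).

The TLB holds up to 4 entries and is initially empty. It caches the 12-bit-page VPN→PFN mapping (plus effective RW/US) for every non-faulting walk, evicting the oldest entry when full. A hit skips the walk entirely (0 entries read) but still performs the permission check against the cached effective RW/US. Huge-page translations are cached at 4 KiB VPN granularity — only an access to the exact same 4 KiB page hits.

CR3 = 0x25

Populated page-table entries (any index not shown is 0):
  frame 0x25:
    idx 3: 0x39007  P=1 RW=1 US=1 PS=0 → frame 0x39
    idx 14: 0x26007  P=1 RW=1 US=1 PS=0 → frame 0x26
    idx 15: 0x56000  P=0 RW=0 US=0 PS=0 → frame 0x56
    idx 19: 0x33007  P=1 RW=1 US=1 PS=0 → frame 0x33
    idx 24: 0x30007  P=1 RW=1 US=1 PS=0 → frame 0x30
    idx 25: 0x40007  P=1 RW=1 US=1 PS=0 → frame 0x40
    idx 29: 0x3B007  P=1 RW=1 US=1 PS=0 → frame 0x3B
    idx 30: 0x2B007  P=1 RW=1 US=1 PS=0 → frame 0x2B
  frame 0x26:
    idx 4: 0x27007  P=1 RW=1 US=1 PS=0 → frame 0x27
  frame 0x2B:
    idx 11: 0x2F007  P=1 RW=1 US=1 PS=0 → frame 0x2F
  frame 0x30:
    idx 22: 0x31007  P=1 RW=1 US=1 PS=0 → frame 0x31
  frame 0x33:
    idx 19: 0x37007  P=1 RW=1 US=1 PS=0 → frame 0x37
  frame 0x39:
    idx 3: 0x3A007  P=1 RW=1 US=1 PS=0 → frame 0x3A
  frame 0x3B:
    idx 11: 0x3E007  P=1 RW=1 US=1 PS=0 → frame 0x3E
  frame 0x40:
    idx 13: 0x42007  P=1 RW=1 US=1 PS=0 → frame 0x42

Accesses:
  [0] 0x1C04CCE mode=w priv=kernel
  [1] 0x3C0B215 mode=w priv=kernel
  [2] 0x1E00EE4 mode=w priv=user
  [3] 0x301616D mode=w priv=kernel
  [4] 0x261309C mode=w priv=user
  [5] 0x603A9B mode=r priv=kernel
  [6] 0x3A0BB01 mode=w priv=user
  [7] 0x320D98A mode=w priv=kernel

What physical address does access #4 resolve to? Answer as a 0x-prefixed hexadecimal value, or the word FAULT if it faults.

Per-access translation:
#0 VA=0x1C04CCE (w,kernel):
  L0 @0x25[14] → 0x26007  P=1,RW=1,US=1,PS=0
  L1 @0x26[4] → 0x27007  P=1,RW=1,US=1,PS=0
  → PA=0x27CCE  (2 entries read)
#1 VA=0x3C0B215 (w,kernel):
  L0 @0x25[30] → 0x2B007  P=1,RW=1,US=1,PS=0
  L1 @0x2B[11] → 0x2F007  P=1,RW=1,US=1,PS=0
  → PA=0x2F215  (2 entries read)
#2 VA=0x1E00EE4 (w,user):
  L0 @0x25[15] → 0x56000  P=0,RW=0,US=0,PS=0
  ⇒ fault: PAGE_NOT_PRESENT  — 1 lookups
#3 VA=0x301616D (w,kernel):
  L0 @0x25[24] → 0x30007  P=1,RW=1,US=1,PS=0
  L1 @0x30[22] → 0x31007  P=1,RW=1,US=1,PS=0
  → PA=0x3116D  (2 entries read)
#4 VA=0x261309C (w,user):
  L0 @0x25[19] → 0x33007  P=1,RW=1,US=1,PS=0
  L1 @0x33[19] → 0x37007  P=1,RW=1,US=1,PS=0
  → PA=0x3709C  (2 entries read)
#5 VA=0x603A9B (r,kernel):
  L0 @0x25[3] → 0x39007  P=1,RW=1,US=1,PS=0
  L1 @0x39[3] → 0x3A007  P=1,RW=1,US=1,PS=0
  → PA=0x3AA9B  (2 entries read)
#6 VA=0x3A0BB01 (w,user):
  L0 @0x25[29] → 0x3B007  P=1,RW=1,US=1,PS=0
  L1 @0x3B[11] → 0x3E007  P=1,RW=1,US=1,PS=0
  → PA=0x3EB01  (2 entries read)
#7 VA=0x320D98A (w,kernel):
  L0 @0x25[25] → 0x40007  P=1,RW=1,US=1,PS=0
  L1 @0x40[13] → 0x42007  P=1,RW=1,US=1,PS=0
  → PA=0x4298A  (2 entries read)

Access #4 PA: 0x3709C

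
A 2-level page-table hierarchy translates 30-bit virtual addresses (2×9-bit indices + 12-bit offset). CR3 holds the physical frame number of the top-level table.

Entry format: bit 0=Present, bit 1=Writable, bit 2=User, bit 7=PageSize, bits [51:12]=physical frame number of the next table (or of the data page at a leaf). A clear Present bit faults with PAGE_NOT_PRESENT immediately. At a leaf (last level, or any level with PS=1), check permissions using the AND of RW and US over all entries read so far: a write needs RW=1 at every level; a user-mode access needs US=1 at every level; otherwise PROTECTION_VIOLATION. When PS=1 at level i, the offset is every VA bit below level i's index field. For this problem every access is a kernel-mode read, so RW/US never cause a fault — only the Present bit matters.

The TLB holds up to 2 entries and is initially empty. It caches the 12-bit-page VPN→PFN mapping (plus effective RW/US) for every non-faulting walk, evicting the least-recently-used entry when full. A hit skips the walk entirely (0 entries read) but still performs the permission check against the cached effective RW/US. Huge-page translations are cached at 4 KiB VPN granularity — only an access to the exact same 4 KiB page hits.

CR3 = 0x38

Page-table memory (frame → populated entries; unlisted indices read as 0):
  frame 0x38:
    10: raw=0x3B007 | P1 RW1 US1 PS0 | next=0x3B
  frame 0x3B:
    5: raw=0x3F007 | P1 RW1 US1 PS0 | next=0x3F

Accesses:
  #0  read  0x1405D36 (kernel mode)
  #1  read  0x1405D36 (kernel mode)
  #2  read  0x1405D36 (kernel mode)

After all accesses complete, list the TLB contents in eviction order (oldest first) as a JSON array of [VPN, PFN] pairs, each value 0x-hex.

Per-access translation:
#0 VA=0x1405D36 (r,kernel):
  L0: frame=0x38 idx=10 entry=0x3B007 [P=1 RW=1 US=1 PS=0]
  L1: frame=0x3B idx=5 entry=0x3F007 [P=1 RW=1 US=1 PS=0]
  → PA=0x3FD36  (2 entries read)
#1 VA=0x1405D36 (r,kernel):
  TLB hit vpn=0x1405 → PA=0x3FD36
#2 VA=0x1405D36 (r,kernel):
  TLB hit vpn=0x1405 → PA=0x3FD36

TLB: [["0x1405", "0x3F"]]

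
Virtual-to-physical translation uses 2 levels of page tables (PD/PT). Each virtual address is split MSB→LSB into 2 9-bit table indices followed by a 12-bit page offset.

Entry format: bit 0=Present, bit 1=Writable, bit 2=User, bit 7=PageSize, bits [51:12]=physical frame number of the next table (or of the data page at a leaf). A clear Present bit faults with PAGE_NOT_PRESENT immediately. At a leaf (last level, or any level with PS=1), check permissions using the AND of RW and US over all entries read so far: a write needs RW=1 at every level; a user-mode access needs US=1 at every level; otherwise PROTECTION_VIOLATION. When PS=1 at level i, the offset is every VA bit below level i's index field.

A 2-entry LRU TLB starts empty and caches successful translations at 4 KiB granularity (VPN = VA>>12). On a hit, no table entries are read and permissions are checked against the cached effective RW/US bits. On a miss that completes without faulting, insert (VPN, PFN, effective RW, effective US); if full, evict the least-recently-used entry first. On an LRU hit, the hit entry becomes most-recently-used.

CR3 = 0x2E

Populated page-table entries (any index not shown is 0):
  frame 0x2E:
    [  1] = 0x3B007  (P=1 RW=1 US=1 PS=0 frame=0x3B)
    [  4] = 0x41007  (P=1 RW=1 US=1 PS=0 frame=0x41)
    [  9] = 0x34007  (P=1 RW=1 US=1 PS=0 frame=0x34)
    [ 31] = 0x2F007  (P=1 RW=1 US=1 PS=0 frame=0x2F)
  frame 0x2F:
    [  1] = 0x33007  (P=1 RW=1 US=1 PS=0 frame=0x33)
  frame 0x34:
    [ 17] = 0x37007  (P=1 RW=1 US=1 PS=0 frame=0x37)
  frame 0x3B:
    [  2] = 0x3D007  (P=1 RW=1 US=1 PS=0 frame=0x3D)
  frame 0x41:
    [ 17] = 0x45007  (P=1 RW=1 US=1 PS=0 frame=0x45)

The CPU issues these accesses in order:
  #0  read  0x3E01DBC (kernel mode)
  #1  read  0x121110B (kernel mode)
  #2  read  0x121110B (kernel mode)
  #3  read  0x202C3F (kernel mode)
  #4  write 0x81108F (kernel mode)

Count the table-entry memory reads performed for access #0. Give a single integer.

Walk each access:
#0 VA=0x3E01DBC (r,kernel):
  [0] read 0x2E idx=31: raw=0x2F007 flags P=1 W=1 U=1 S=0
  [1] read 0x2F idx=1: raw=0x33007 flags P=1 W=1 U=1 S=0
  → PA=0x33DBC  (2 entries read)
#1 VA=0x121110B (r,kernel):
  [0] read 0x2E idx=9: raw=0x34007 flags P=1 W=1 U=1 S=0
  [1] read 0x34 idx=17: raw=0x37007 flags P=1 W=1 U=1 S=0
  → PA=0x3710B  (2 entries read)
#2 VA=0x121110B (r,kernel):
  TLB hit vpn=0x1211 → PA=0x3710B
#3 VA=0x202C3F (r,kernel):
  [0] read 0x2E idx=1: raw=0x3B007 flags P=1 W=1 U=1 S=0
  [1] read 0x3B idx=2: raw=0x3D007 flags P=1 W=1 U=1 S=0
  → PA=0x3DC3F  (2 entries read)
#4 VA=0x81108F (w,kernel):
  [0] read 0x2E idx=4: raw=0x41007 flags P=1 W=1 U=1 S=0
  [1] read 0x41 idx=17: raw=0x45007 flags P=1 W=1 U=1 S=0
  → PA=0x4508F  (2 entries read)

Entries read for #0: 2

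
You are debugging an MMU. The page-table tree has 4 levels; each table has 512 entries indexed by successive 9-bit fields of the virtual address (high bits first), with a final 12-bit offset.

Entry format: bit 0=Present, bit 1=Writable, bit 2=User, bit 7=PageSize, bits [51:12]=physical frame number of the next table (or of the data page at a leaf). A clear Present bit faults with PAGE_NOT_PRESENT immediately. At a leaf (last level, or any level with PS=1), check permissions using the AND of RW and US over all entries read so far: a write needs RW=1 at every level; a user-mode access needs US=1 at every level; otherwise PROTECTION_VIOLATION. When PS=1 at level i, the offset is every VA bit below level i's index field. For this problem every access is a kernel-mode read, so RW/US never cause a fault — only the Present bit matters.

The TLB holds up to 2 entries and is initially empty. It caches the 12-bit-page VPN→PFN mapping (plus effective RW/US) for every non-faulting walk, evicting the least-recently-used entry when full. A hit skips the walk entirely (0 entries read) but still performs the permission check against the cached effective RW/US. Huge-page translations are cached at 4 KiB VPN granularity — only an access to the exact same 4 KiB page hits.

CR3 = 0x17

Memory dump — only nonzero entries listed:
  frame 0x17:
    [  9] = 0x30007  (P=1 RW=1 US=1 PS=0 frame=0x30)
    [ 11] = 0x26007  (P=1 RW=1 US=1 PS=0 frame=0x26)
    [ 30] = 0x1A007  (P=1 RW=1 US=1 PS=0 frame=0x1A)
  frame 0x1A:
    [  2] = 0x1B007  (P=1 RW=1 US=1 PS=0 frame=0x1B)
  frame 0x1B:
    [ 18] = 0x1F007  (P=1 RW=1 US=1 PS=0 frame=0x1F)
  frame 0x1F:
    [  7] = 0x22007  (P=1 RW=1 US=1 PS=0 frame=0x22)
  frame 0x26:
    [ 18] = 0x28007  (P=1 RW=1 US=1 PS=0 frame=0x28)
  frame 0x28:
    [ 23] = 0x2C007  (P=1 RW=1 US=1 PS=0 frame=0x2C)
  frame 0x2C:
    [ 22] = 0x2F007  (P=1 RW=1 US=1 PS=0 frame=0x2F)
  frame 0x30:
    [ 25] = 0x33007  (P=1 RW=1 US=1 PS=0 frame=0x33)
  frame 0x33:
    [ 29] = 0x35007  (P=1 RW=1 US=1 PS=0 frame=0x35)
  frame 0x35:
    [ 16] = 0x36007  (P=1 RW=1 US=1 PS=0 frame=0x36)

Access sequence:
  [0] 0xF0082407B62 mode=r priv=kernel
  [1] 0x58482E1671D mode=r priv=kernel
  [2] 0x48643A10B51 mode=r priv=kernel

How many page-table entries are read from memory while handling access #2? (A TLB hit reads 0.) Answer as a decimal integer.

Walk each access:
#0 VA=0xF0082407B62 (r,kernel):
  [0] read 0x17 idx=30: raw=0x1A007 flags P=1 W=1 U=1 S=0
  [1] read 0x1A idx=2: raw=0x1B007 flags P=1 W=1 U=1 S=0
  [2] read 0x1B idx=18: raw=0x1F007 flags P=1 W=1 U=1 S=0
  [3] read 0x1F idx=7: raw=0x22007 flags P=1 W=1 U=1 S=0
  ⇒ phys 0x22B62  [4 reads]
#1 VA=0x58482E1671D (r,kernel):
  [0] read 0x17 idx=11: raw=0x26007 flags P=1 W=1 U=1 S=0
  [1] read 0x26 idx=18: raw=0x28007 flags P=1 W=1 U=1 S=0
  [2] read 0x28 idx=23: raw=0x2C007 flags P=1 W=1 U=1 S=0
  [3] read 0x2C idx=22: raw=0x2F007 flags P=1 W=1 U=1 S=0
  ⇒ phys 0x2F71D  [4 reads]
#2 VA=0x48643A10B51 (r,kernel):
  [0] read 0x17 idx=9: raw=0x30007 flags P=1 W=1 U=1 S=0
  [1] read 0x30 idx=25: raw=0x33007 flags P=1 W=1 U=1 S=0
  [2] read 0x33 idx=29: raw=0x35007 flags P=1 W=1 U=1 S=0
  [3] read 0x35 idx=16: raw=0x36007 flags P=1 W=1 U=1 S=0
  ⇒ phys 0x36B51  [4 reads]

Entries read for #2: 4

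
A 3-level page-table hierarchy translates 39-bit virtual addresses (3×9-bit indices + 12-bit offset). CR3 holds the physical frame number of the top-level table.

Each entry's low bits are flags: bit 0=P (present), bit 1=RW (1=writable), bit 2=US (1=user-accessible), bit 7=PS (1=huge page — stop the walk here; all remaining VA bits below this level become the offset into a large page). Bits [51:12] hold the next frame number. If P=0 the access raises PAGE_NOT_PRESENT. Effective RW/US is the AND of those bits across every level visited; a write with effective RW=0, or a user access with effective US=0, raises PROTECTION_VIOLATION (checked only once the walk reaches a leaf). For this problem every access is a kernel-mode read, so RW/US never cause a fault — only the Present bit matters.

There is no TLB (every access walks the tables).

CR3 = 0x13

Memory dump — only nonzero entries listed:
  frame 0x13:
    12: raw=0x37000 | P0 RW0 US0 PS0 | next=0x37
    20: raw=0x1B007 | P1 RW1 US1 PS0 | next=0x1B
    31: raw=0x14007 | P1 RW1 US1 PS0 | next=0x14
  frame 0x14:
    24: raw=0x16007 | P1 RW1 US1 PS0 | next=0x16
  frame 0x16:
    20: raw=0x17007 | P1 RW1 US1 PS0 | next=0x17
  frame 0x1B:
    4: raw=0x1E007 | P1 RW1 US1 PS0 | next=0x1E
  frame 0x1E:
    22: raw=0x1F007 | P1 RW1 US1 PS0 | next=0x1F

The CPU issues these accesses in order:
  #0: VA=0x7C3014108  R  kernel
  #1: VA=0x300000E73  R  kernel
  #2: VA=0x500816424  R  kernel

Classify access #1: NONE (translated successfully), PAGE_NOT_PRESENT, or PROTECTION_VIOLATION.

Per-access translation:
#0 VA=0x7C3014108 (r,kernel):
  lvl0: tbl 0x13, slot 31 ⇒ 0x14007 (P1/RW1/US1/PS0)
  lvl1: tbl 0x14, slot 24 ⇒ 0x16007 (P1/RW1/US1/PS0)
  lvl2: tbl 0x16, slot 20 ⇒ 0x17007 (P1/RW1/US1/PS0)
  ⇒ phys 0x17108  [3 reads]
#1 VA=0x300000E73 (r,kernel):
  lvl0: tbl 0x13, slot 12 ⇒ 0x37000 (P0/RW0/US0/PS0)
  → PAGE_NOT_PRESENT  (1 entries read)
#2 VA=0x500816424 (r,kernel):
  lvl0: tbl 0x13, slot 20 ⇒ 0x1B007 (P1/RW1/US1/PS0)
  lvl1: tbl 0x1B, slot 4 ⇒ 0x1E007 (P1/RW1/US1/PS0)
  lvl2: tbl 0x1E, slot 22 ⇒ 0x1F007 (P1/RW1/US1/PS0)
  ⇒ phys 0x1F424  [3 reads]

Access #1 fault: PAGE_NOT_PRESENT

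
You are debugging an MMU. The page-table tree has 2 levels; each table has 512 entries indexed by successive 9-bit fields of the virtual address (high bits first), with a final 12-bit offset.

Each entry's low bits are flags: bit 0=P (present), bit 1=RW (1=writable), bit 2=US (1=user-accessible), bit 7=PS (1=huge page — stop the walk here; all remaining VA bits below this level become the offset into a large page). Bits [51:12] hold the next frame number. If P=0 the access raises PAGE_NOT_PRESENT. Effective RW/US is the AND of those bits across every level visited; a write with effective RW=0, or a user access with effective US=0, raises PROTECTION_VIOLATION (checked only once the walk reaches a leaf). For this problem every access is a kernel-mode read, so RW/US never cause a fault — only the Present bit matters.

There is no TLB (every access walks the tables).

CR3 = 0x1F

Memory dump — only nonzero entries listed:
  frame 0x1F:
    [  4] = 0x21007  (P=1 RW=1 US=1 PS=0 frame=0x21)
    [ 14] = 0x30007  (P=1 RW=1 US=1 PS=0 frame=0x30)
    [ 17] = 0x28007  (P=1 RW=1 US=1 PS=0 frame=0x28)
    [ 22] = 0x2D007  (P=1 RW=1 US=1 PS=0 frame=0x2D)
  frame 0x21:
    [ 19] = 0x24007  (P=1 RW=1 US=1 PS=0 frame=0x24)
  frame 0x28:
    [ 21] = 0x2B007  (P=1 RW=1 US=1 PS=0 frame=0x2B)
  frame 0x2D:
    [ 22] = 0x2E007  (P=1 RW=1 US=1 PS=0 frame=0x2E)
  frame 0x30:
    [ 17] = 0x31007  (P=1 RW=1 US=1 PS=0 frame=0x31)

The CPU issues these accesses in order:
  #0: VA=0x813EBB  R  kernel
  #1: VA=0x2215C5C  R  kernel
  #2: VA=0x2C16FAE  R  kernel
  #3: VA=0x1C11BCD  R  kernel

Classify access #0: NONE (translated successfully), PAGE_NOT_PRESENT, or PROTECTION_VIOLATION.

Per-access translation:
#0 VA=0x813EBB (r,kernel):
  L0 @0x1F[4] → 0x21007  P=1,RW=1,US=1,PS=0
  L1 @0x21[19] → 0x24007  P=1,RW=1,US=1,PS=0
  ⇒ phys 0x24EBB  [2 reads]
#1 VA=0x2215C5C (r,kernel):
  L0 @0x1F[17] → 0x28007  P=1,RW=1,US=1,PS=0
  L1 @0x28[21] → 0x2B007  P=1,RW=1,US=1,PS=0
  ⇒ phys 0x2BC5C  [2 reads]
#2 VA=0x2C16FAE (r,kernel):
  L0 @0x1F[22] → 0x2D007  P=1,RW=1,US=1,PS=0
  L1 @0x2D[22] → 0x2E007  P=1,RW=1,US=1,PS=0
  ⇒ phys 0x2EFAE  [2 reads]
#3 VA=0x1C11BCD (r,kernel):
  L0 @0x1F[14] → 0x30007  P=1,RW=1,US=1,PS=0
  L1 @0x30[17] → 0x31007  P=1,RW=1,US=1,PS=0
  ⇒ phys 0x31BCD  [2 reads]

Access #0 fault: NONE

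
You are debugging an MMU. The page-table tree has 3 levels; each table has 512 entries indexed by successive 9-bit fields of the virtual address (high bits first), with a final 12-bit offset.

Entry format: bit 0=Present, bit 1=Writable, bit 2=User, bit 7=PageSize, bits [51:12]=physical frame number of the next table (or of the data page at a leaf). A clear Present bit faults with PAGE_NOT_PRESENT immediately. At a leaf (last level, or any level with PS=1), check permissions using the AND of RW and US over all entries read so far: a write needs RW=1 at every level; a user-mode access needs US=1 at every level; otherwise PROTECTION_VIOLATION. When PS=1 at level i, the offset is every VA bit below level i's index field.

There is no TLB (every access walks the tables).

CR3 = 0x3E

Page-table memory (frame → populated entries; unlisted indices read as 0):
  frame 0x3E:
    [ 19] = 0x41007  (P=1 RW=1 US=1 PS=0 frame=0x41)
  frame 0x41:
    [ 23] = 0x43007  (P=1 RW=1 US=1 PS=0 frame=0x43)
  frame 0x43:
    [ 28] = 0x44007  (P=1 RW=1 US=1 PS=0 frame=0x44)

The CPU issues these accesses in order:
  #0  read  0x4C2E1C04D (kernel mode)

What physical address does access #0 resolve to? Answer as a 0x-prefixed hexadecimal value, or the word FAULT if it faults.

Per-access translation:
#0 VA=0x4C2E1C04D (r,kernel):
  lvl0: tbl 0x3E, slot 19 ⇒ 0x41007 (P1/RW1/US1/PS0)
  lvl1: tbl 0x41, slot 23 ⇒ 0x43007 (P1/RW1/US1/PS0)
  lvl2: tbl 0x43, slot 28 ⇒ 0x44007 (P1/RW1/US1/PS0)
  ✓ 0x4404D  — 3 lookups

Access #0 PA: 0x4404D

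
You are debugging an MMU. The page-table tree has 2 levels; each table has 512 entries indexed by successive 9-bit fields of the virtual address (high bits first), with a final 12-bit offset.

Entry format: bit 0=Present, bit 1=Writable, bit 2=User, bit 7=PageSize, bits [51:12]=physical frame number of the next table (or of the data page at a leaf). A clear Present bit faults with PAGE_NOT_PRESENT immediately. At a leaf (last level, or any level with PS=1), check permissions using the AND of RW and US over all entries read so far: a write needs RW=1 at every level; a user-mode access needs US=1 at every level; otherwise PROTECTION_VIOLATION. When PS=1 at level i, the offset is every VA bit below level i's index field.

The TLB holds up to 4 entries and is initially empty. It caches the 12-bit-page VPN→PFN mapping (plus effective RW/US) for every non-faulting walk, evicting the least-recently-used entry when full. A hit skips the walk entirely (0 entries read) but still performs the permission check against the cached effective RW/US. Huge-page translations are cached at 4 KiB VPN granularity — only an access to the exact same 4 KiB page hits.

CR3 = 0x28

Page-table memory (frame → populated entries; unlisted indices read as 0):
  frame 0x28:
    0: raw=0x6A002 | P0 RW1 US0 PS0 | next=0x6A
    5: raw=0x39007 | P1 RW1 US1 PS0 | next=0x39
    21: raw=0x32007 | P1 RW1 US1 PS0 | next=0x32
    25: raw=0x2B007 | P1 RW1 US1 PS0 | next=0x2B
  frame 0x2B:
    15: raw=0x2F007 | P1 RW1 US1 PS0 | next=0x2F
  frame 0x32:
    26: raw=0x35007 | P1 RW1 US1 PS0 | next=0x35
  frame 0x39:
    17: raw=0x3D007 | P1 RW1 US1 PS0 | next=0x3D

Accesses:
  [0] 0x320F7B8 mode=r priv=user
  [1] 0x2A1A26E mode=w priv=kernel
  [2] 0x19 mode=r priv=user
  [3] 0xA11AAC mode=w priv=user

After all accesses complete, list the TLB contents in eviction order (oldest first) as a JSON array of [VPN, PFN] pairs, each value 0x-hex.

Walk each access:
#0 VA=0x320F7B8 (r,user):
  [0] read 0x28 idx=25: raw=0x2B007 flags P=1 W=1 U=1 S=0
  [1] read 0x2B idx=15: raw=0x2F007 flags P=1 W=1 U=1 S=0
  ⇒ phys 0x2F7B8  [2 reads]
#1 VA=0x2A1A26E (w,kernel):
  [0] read 0x28 idx=21: raw=0x32007 flags P=1 W=1 U=1 S=0
  [1] read 0x32 idx=26: raw=0x35007 flags P=1 W=1 U=1 S=0
  ⇒ phys 0x3526E  [2 reads]
#2 VA=0x19 (r,user):
  [0] read 0x28 idx=0: raw=0x6A002 flags P=0 W=1 U=0 S=0
  ✗ PAGE_NOT_PRESENT  [1 reads]
#3 VA=0xA11AAC (w,user):
  [0] read 0x28 idx=5: raw=0x39007 flags P=1 W=1 U=1 S=0
  [1] read 0x39 idx=17: raw=0x3D007 flags P=1 W=1 U=1 S=0
  ⇒ phys 0x3DAAC  [2 reads]

TLB: [["0x320F", "0x2F"], ["0x2A1A", "0x35"], ["0xA11", "0x3D"]]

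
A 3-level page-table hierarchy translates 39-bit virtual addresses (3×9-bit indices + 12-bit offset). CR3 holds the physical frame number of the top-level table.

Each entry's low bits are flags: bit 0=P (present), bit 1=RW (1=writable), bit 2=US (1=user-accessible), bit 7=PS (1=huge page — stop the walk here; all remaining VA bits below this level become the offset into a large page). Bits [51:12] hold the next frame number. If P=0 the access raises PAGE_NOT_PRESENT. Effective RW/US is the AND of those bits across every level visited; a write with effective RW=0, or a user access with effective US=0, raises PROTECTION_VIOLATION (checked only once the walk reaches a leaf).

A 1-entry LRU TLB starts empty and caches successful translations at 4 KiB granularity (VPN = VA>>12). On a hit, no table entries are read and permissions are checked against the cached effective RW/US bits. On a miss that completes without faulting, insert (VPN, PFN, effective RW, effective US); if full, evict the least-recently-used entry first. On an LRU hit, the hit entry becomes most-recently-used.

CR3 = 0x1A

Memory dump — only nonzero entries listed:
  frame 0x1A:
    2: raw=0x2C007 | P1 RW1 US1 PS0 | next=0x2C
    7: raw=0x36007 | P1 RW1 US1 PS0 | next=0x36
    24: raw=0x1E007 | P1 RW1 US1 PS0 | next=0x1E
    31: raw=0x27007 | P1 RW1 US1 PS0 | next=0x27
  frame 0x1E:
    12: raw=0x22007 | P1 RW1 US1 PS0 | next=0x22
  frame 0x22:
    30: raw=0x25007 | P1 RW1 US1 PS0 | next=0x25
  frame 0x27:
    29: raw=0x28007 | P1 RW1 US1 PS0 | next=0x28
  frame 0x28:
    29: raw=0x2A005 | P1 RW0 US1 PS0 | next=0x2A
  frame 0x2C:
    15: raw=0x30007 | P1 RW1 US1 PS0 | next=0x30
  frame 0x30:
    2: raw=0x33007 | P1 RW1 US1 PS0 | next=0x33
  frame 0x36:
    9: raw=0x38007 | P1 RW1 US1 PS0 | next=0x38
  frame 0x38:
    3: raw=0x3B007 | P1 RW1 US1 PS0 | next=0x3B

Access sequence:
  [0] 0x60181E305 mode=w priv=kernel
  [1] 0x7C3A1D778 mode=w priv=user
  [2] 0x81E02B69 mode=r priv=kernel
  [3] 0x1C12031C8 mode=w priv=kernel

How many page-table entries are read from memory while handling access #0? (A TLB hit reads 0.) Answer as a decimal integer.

Trace:
#0 VA=0x60181E305 (w,kernel):
  L0 @0x1A[24] → 0x1E007  P=1,RW=1,US=1,PS=0
  L1 @0x1E[12] → 0x22007  P=1,RW=1,US=1,PS=0
  L2 @0x22[30] → 0x25007  P=1,RW=1,US=1,PS=0
  → PA=0x25305  (3 entries read)
#1 VA=0x7C3A1D778 (w,user):
  L0 @0x1A[31] → 0x27007  P=1,RW=1,US=1,PS=0
  L1 @0x27[29] → 0x28007  P=1,RW=1,US=1,PS=0
  L2 @0x28[29] → 0x2A005  P=1,RW=0,US=1,PS=0
  → PROTECTION_VIOLATION  (3 entries read)
#2 VA=0x81E02B69 (r,kernel):
  L0 @0x1A[2] → 0x2C007  P=1,RW=1,US=1,PS=0
  L1 @0x2C[15] → 0x30007  P=1,RW=1,US=1,PS=0
  L2 @0x30[2] → 0x33007  P=1,RW=1,US=1,PS=0
  → PA=0x33B69  (3 entries read)
#3 VA=0x1C12031C8 (w,kernel):
  L0 @0x1A[7] → 0x36007  P=1,RW=1,US=1,PS=0
  L1 @0x36[9] → 0x38007  P=1,RW=1,US=1,PS=0
  L2 @0x38[3] → 0x3B007  P=1,RW=1,US=1,PS=0
  → PA=0x3B1C8  (3 entries read)

Entries read for #0: 3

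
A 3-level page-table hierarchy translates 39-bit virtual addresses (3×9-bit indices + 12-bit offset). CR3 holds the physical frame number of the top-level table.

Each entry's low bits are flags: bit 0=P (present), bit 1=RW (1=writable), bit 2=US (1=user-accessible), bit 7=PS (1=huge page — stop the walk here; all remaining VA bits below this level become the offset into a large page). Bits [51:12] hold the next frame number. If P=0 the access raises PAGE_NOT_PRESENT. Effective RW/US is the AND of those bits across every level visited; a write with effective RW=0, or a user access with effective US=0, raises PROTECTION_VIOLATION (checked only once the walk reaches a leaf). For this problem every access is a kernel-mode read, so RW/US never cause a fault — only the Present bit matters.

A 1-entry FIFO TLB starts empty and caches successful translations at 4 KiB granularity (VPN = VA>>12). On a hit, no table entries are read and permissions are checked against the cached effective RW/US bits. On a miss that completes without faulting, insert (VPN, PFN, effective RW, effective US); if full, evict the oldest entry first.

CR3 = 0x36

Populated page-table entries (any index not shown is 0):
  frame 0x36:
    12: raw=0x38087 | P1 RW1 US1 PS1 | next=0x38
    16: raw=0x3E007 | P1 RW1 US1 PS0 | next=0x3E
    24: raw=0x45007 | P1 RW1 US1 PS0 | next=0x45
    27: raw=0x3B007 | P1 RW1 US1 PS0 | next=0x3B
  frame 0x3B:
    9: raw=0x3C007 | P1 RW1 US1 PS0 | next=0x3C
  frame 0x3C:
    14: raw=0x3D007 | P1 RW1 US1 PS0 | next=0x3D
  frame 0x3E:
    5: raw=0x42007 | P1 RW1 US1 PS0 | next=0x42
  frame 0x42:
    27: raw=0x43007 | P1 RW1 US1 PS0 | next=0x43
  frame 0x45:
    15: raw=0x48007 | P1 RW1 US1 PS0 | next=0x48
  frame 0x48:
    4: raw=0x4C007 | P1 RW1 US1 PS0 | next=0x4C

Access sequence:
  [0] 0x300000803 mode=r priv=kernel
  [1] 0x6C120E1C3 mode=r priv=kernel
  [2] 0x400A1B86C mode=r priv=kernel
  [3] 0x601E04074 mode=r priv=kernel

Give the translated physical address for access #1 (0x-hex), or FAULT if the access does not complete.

Per-access translation:
#0 VA=0x300000803 (r,kernel):
  [0] read 0x36 idx=12: raw=0x38087 flags P=1 W=1 U=1 S=1
  → PA=0x38803 (huge @L0)  (1 entries read)
#1 VA=0x6C120E1C3 (r,kernel):
  [0] read 0x36 idx=27: raw=0x3B007 flags P=1 W=1 U=1 S=0
  [1] read 0x3B idx=9: raw=0x3C007 flags P=1 W=1 U=1 S=0
  [2] read 0x3C idx=14: raw=0x3D007 flags P=1 W=1 U=1 S=0
  → PA=0x3D1C3  (3 entries read)
#2 VA=0x400A1B86C (r,kernel):
  [0] read 0x36 idx=16: raw=0x3E007 flags P=1 W=1 U=1 S=0
  [1] read 0x3E idx=5: raw=0x42007 flags P=1 W=1 U=1 S=0
  [2] read 0x42 idx=27: raw=0x43007 flags P=1 W=1 U=1 S=0
  → PA=0x4386C  (3 entries read)
#3 VA=0x601E04074 (r,kernel):
  [0] read 0x36 idx=24: raw=0x45007 flags P=1 W=1 U=1 S=0
  [1] read 0x45 idx=15: raw=0x48007 flags P=1 W=1 U=1 S=0
  [2] read 0x48 idx=4: raw=0x4C007 flags P=1 W=1 U=1 S=0
  → PA=0x4C074  (3 entries read)

Access #1 PA: 0x3D1C3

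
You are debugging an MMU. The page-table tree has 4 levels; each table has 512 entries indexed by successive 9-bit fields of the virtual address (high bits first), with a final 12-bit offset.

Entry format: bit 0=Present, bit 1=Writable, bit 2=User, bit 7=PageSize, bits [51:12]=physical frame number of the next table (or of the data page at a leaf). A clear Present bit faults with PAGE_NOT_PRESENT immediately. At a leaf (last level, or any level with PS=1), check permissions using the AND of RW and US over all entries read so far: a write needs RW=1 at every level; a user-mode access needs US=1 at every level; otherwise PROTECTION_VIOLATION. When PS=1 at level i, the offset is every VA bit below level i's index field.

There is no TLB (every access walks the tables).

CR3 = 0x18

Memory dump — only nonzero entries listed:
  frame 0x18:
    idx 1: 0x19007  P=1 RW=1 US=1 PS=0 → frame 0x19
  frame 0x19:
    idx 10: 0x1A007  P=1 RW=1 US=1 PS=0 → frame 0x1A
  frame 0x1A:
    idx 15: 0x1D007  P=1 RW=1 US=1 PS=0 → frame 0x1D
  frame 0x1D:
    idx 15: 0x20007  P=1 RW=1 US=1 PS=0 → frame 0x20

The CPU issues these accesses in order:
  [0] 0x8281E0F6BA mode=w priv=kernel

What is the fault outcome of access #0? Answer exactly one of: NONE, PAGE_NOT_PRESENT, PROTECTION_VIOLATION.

Walk each access:
#0 VA=0x8281E0F6BA (w,kernel):
  lvl0: tbl 0x18, slot 1 ⇒ 0x19007 (P1/RW1/US1/PS0)
  lvl1: tbl 0x19, slot 10 ⇒ 0x1A007 (P1/RW1/US1/PS0)
  lvl2: tbl 0x1A, slot 15 ⇒ 0x1D007 (P1/RW1/US1/PS0)
  lvl3: tbl 0x1D, slot 15 ⇒ 0x20007 (P1/RW1/US1/PS0)
  ⇒ phys 0x206BA  [4 reads]

Access #0 fault: NONE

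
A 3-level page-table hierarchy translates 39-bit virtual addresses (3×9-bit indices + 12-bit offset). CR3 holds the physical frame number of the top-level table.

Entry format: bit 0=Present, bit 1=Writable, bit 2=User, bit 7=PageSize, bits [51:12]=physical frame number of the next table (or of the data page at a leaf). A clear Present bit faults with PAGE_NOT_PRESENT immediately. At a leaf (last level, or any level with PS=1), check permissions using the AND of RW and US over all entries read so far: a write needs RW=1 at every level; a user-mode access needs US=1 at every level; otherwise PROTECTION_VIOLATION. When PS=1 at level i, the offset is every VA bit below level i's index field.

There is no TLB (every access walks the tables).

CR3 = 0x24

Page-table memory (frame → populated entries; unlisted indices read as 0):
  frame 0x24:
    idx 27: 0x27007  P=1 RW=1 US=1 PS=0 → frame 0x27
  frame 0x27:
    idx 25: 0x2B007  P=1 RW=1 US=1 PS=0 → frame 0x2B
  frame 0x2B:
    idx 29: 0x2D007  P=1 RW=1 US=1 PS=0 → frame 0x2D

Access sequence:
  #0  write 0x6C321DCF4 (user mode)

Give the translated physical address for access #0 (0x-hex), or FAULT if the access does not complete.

Walk each access:
#0 VA=0x6C321DCF4 (w,user):
  [0] read 0x24 idx=27: raw=0x27007 flags P=1 W=1 U=1 S=0
  [1] read 0x27 idx=25: raw=0x2B007 flags P=1 W=1 U=1 S=0
  [2] read 0x2B idx=29: raw=0x2D007 flags P=1 W=1 U=1 S=0
  ✓ 0x2DCF4  — 3 lookups

Access #0 PA: 0x2DCF4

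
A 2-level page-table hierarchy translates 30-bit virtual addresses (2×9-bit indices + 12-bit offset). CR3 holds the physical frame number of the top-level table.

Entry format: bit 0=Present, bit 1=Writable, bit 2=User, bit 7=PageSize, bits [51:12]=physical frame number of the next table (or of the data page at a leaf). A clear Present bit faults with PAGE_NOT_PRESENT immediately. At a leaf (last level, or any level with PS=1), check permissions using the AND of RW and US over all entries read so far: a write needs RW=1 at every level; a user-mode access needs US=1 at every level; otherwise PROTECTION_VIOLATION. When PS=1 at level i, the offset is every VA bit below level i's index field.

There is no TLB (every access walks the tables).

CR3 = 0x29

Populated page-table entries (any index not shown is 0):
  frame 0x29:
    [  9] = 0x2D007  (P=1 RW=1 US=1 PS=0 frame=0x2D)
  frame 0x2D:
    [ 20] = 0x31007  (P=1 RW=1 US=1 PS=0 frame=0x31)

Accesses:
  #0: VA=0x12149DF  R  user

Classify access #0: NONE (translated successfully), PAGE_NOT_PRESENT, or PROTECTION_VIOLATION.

Walk each access:
#0 VA=0x12149DF (r,user):
  [0] read 0x29 idx=9: raw=0x2D007 flags P=1 W=1 U=1 S=0
  [1] read 0x2D idx=20: raw=0x31007 flags P=1 W=1 U=1 S=0
  ✓ 0x319DF  — 2 lookups

Access #0 fault: NONE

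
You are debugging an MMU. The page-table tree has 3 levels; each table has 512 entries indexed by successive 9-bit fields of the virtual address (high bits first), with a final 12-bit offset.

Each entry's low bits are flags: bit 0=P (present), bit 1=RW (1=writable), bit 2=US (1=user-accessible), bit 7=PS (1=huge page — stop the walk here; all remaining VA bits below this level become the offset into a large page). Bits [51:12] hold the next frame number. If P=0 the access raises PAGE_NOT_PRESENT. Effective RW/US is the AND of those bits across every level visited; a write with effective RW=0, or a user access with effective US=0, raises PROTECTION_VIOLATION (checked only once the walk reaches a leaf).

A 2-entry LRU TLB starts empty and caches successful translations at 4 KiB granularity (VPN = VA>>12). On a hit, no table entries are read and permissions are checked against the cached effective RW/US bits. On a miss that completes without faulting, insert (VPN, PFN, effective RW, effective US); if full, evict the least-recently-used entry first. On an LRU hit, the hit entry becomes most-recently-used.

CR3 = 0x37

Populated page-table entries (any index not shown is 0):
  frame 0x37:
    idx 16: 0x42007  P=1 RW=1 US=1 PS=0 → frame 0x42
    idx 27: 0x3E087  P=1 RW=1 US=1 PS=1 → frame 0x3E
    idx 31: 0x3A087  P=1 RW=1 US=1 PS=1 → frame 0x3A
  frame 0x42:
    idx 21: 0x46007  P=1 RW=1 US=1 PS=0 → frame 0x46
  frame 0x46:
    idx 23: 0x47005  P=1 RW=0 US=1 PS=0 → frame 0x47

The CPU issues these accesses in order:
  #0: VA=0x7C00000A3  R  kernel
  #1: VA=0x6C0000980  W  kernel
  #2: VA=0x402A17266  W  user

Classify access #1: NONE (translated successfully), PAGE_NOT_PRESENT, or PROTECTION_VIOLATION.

Trace:
#0 VA=0x7C00000A3 (r,kernel):
  L0 @0x37[31] → 0x3A087  P=1,RW=1,US=1,PS=1
  ⇒ phys 0x3A0A3 (huge @L0)  [1 reads]
#1 VA=0x6C0000980 (w,kernel):
  L0 @0x37[27] → 0x3E087  P=1,RW=1,US=1,PS=1
  ⇒ phys 0x3E980 (huge @L0)  [1 reads]
#2 VA=0x402A17266 (w,user):
  L0 @0x37[16] → 0x42007  P=1,RW=1,US=1,PS=0
  L1 @0x42[21] → 0x46007  P=1,RW=1,US=1,PS=0
  L2 @0x46[23] → 0x47005  P=1,RW=0,US=1,PS=0
  → PROTECTION_VIOLATION  (3 entries read)

Access #1 fault: NONE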